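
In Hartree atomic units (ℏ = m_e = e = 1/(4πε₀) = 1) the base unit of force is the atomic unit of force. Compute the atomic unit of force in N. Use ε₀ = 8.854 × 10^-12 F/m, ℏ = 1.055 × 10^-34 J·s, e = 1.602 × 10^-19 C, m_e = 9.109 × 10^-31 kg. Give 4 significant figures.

F_au = E_h/a₀ = m_e²e⁶/((4πε₀)³ℏ⁴)
E_h = 4.354 × 10^-18 J
a₀ = 5.297 × 10^-11 m
E_h/a₀ = 8.220 × 10^-8 N

8.220 × 10^-8 N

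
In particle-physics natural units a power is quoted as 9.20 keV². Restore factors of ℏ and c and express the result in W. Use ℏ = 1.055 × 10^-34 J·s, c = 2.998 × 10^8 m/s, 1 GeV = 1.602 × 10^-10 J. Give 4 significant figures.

2.238 × 10^3 W

Power is [E]/[T] = [E]²/ℏ.
1 GeV² → 1/ℏ × (1 GeV in J)² = 2.433 × 10^14 W.
Convert the energy scale: 9.20 keV² = 9.20 × 10^-12 GeV².
Result: 9.20 × 10^-12 × 2.433 × 10^14 = 2.238 × 10^3 W.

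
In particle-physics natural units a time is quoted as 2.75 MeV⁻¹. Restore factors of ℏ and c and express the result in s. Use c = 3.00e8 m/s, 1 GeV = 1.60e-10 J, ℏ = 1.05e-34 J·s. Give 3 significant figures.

1.80e-21 s

A time is [E]⁻¹ in ℏ=c=1; restore one factor of ℏ.
1 GeV⁻¹ → ℏ × (1 GeV in J)⁻¹ = 6.56e-25 s.
Convert the energy scale: 2.75 MeV⁻¹ = 2.75e3 GeV⁻¹.
Result: 2.75e3 × 6.56e-25 = 1.80e-21 s.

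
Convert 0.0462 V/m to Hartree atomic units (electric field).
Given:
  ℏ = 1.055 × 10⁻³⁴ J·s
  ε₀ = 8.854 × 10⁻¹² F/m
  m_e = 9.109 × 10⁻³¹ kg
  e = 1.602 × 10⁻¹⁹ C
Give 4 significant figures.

9.004 × 10⁻¹⁴

atomic unit of electric field: E_au = E_h/(e a₀) = m_e²e⁵/((4πε₀)³ℏ⁴) = 5.131 × 10¹¹ V/m.
0.0462 / 5.131 × 10¹¹ = 9.004 × 10⁻¹⁴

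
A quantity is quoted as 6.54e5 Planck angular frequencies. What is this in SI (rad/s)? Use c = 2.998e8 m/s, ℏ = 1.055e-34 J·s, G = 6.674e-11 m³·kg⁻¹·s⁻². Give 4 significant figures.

One Planck angular frequency: ω_P = √(c⁵/(ℏG)) = 1.855e43 rad/s.
6.54e5 × 1.855e43 rad/s = 1.213e49 rad/s

1.213e49 rad/s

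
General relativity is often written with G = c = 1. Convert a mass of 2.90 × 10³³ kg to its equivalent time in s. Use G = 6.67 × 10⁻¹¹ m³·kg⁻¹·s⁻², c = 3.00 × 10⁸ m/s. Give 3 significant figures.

Mass → time via G/c³.
2.90 × 10³³ kg × (G/c³) = 7.16 × 10⁻³ s

7.16 × 10⁻³ s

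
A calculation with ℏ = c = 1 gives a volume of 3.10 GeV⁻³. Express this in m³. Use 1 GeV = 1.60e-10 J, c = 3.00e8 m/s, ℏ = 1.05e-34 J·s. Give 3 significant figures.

Volume is [L]³ = [E]⁻³·(ℏc)³.
1 GeV⁻³ → (ℏc)³ × (1 GeV in J)⁻³ = 7.63e-48 m³.
Result: 3.10 × 7.63e-48 = 2.37e-47 m³.

2.37e-47 m³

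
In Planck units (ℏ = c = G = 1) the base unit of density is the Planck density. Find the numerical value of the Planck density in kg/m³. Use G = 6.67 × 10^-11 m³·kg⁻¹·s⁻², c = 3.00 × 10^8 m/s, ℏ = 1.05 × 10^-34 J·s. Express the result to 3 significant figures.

ρ_P = c⁵/(ℏG²)
  = 2.43 × 10^42 / 4.67 × 10^-55
  = 5.20 × 10^96 kg/m³

5.20 × 10^96 kg/m³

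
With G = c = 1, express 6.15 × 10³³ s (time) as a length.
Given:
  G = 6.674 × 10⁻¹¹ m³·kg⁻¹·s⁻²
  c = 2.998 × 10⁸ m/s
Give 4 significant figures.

1.844 × 10⁴² m

Time → length via c.
6.15 × 10³³ s × (c) = 1.844 × 10⁴² m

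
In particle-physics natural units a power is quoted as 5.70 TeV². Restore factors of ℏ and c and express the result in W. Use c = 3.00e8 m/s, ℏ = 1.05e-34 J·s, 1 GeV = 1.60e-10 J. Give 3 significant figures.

1.39e21 W

Power is [E]/[T] = [E]²/ℏ.
1 GeV² → 1/ℏ × (1 GeV in J)² = 2.44e14 W.
Convert the energy scale: 5.70 TeV² = 5.70e6 GeV².
Result: 5.70e6 × 2.44e14 = 1.39e21 W.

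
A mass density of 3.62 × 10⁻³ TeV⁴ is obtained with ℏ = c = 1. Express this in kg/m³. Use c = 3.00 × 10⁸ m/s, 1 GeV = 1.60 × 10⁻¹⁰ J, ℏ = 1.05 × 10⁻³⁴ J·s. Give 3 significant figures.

8.43 × 10²⁹ kg/m³

Mass density is [E]/(c²[L]³) = [E]⁴/(ℏ³c⁵).
1 GeV⁴ → 1/(ℏ³c⁵) × (1 GeV in J)⁴ = 2.33 × 10²⁰ kg/m³.
Convert the energy scale: 3.62 × 10⁻³ TeV⁴ = 3.62 × 10⁹ GeV⁴.
Result: 3.62 × 10⁹ × 2.33 × 10²⁰ = 8.43 × 10²⁹ kg/m³.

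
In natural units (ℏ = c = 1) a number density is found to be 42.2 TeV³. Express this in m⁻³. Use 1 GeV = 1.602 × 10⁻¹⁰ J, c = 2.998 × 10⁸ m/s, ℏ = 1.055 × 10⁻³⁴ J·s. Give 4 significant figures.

5.483 × 10⁵⁷ m⁻³

Number density is [L]⁻³ = [E]³/(ℏc)³.
1 GeV³ → 1/(ℏc)³ × (1 GeV in J)³ = 1.299 × 10⁴⁷ m⁻³.
Convert the energy scale: 42.2 TeV³ = 4.22 × 10¹⁰ GeV³.
Result: 4.22 × 10¹⁰ × 1.299 × 10⁴⁷ = 5.483 × 10⁵⁷ m⁻³.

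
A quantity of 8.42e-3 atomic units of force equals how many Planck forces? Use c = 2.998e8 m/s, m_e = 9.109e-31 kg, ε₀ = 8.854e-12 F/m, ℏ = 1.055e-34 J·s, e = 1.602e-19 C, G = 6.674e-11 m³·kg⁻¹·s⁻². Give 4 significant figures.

5.718e-54

atomic unit of force: F_au = E_h/a₀ = m_e²e⁶/((4πε₀)³ℏ⁴) = 8.220e-8 N
Planck force: F_P = c⁴/G = 1.210e44 N
8.42e-3 × 8.220e-8 / 1.210e44 = 5.718e-54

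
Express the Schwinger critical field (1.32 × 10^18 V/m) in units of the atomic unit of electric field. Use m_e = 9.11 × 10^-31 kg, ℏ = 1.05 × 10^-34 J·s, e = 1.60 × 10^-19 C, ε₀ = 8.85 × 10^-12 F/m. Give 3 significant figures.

2.54 × 10^6

atomic unit of electric field: E_au = E_h/(e a₀) = m_e²e⁵/((4πε₀)³ℏ⁴) = 5.20 × 10^11 V/m.
1.32 × 10^18 / 5.20 × 10^11 = 2.54 × 10^6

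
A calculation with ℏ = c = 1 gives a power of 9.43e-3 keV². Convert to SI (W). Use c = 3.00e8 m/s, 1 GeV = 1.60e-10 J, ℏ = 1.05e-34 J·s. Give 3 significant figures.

2.30 W

Power is [E]/[T] = [E]²/ℏ.
1 GeV² → 1/ℏ × (1 GeV in J)² = 2.44e14 W.
Convert the energy scale: 9.43e-3 keV² = 9.43e-15 GeV².
Result: 9.43e-15 × 2.44e14 = 2.30 W.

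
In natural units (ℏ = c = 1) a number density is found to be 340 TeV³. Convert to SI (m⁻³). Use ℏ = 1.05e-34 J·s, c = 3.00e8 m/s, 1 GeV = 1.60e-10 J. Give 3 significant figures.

4.46e58 m⁻³

Number density is [L]⁻³ = [E]³/(ℏc)³.
1 GeV³ → 1/(ℏc)³ × (1 GeV in J)³ = 1.31e47 m⁻³.
Convert the energy scale: 340 TeV³ = 3.40e11 GeV³.
Result: 3.40e11 × 1.31e47 = 4.46e58 m⁻³.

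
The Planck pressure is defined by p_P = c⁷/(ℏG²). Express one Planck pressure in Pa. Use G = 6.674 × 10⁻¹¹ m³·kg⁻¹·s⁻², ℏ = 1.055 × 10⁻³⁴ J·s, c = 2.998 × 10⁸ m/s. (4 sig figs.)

p_P = c⁷/(ℏG²)
  = 2.177 × 10⁵⁹ / 4.699 × 10⁻⁵⁵
  = 4.632 × 10¹¹³ Pa

4.632 × 10¹¹³ Pa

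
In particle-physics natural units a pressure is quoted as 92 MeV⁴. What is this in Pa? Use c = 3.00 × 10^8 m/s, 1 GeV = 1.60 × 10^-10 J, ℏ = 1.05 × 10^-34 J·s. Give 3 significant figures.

1.93 × 10^27 Pa

Pressure is [E]/[L]³ = [E]⁴/(ℏc)³.
1 GeV⁴ → 1/(ℏc)³ × (1 GeV in J)⁴ = 2.10 × 10^37 Pa.
Convert the energy scale: 92 MeV⁴ = 9.20 × 10^-11 GeV⁴.
Result: 9.20 × 10^-11 × 2.10 × 10^37 = 1.93 × 10^27 Pa.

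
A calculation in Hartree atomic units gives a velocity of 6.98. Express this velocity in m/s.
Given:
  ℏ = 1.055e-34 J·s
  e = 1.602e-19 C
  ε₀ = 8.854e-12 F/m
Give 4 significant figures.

One atomic unit of velocity: v_au = e²/(4πε₀ℏ) = 2.186e6 m/s.
6.98 × 2.186e6 m/s = 1.526e7 m/s

1.526e7 m/s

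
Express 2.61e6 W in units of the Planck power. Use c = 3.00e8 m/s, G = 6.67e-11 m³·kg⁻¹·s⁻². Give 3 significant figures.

7.16e-47

Planck power: P_P = c⁵/G = 3.64e52 W.
2.61e6 / 3.64e52 = 7.16e-47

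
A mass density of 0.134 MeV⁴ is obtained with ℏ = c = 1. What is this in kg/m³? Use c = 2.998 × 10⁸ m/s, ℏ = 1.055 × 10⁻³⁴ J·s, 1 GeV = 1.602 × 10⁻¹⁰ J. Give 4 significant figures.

Mass density is [E]/(c²[L]³) = [E]⁴/(ℏ³c⁵).
1 GeV⁴ → 1/(ℏ³c⁵) × (1 GeV in J)⁴ = 2.316 × 10²⁰ kg/m³.
Convert the energy scale: 0.134 MeV⁴ = 1.34 × 10⁻¹³ GeV⁴.
Result: 1.34 × 10⁻¹³ × 2.316 × 10²⁰ = 3.103 × 10⁷ kg/m³.

3.103 × 10⁷ kg/m³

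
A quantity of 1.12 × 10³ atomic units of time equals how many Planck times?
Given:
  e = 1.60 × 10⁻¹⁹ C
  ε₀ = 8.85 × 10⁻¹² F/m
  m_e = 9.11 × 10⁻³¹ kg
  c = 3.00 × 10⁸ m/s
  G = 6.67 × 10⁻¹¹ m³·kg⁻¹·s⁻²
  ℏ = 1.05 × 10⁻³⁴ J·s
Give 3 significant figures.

atomic unit of time: τ_au = (4πε₀)²ℏ³/(m_e e⁴) = 2.40 × 10⁻¹⁷ s
Planck time: t_P = √(ℏG/c⁵) = 5.37 × 10⁻⁴⁴ s
1.12 × 10³ × 2.40 × 10⁻¹⁷ / 5.37 × 10⁻⁴⁴ = 5.00 × 10²⁹

5.00 × 10²⁹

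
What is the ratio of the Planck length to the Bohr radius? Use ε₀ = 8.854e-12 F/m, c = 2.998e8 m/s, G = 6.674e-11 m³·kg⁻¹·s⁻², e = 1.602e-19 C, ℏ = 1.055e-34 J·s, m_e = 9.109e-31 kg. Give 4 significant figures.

Planck length: ℓ_P = √(ℏG/c³) = 1.616e-35 m
Bohr radius: a₀ = 4πε₀ℏ²/(m_e e²) = 5.297e-11 m
ratio = 1.616e-35 / 5.297e-11 = 3.051e-25

3.051e-25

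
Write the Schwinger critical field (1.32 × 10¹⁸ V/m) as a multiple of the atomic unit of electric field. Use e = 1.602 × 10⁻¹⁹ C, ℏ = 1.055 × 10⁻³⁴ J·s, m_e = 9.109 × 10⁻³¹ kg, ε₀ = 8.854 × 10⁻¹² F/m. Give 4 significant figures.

2.573 × 10⁶

atomic unit of electric field: E_au = E_h/(e a₀) = m_e²e⁵/((4πε₀)³ℏ⁴) = 5.131 × 10¹¹ V/m.
1.32 × 10¹⁸ / 5.131 × 10¹¹ = 2.573 × 10⁶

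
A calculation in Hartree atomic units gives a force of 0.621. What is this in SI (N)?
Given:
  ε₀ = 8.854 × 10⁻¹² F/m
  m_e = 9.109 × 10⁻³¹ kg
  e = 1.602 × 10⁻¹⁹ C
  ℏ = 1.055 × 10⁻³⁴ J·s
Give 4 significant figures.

5.104 × 10⁻⁸ N

One atomic unit of force: F_au = E_h/a₀ = m_e²e⁶/((4πε₀)³ℏ⁴) = 8.220 × 10⁻⁸ N.
0.621 × 8.220 × 10⁻⁸ N = 5.104 × 10⁻⁸ N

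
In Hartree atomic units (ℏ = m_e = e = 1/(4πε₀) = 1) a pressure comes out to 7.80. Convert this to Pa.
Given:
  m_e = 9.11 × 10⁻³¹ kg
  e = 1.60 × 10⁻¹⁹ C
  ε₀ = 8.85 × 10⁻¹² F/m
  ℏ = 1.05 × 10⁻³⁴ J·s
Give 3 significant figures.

2.35 × 10¹⁴ Pa

One atomic unit of pressure: P_au = E_h/a₀³ = m_e⁴e¹⁰/((4πε₀)⁵ℏ⁸) = 3.01 × 10¹³ Pa.
7.80 × 3.01 × 10¹³ Pa = 2.35 × 10¹⁴ Pa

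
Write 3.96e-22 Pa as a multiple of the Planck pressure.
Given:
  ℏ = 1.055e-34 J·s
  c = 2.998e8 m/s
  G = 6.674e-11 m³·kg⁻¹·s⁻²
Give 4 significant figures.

Planck pressure: p_P = c⁷/(ℏG²) = 4.632e113 Pa.
3.96e-22 / 4.632e113 = 8.549e-136

8.549e-136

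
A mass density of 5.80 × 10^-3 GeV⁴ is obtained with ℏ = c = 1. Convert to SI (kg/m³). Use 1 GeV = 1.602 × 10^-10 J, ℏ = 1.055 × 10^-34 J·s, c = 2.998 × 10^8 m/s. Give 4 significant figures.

Mass density is [E]/(c²[L]³) = [E]⁴/(ℏ³c⁵).
1 GeV⁴ → 1/(ℏ³c⁵) × (1 GeV in J)⁴ = 2.316 × 10^20 kg/m³.
Result: 5.80 × 10^-3 × 2.316 × 10^20 = 1.343 × 10^18 kg/m³.

1.343 × 10^18 kg/m³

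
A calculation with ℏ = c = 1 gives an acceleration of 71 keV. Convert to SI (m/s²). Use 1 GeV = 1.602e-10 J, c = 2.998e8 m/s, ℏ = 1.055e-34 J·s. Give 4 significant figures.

Acceleration is [L]/[T]² = c·[E]/ℏ.
1 GeV → c/ℏ × (1 GeV in J) = 4.552e32 m/s².
Convert the energy scale: 71 keV = 7.10e-5 GeV.
Result: 7.10e-5 × 4.552e32 = 3.232e28 m/s².

3.232e28 m/s²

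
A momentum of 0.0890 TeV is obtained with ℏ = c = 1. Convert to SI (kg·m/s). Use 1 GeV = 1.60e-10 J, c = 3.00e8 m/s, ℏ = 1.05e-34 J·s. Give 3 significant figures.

Momentum is [E]/c; divide by c.
1 GeV → 1/c × (1 GeV in J) = 5.33e-19 kg·m/s.
Convert the energy scale: 0.0890 TeV = 89 GeV.
Result: 89 × 5.33e-19 = 4.75e-17 kg·m/s.

4.75e-17 kg·m/s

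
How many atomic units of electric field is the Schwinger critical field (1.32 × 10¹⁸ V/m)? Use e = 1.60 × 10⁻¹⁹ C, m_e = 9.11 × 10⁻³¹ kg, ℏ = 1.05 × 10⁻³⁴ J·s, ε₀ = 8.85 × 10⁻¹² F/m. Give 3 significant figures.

2.54 × 10⁶

atomic unit of electric field: E_au = E_h/(e a₀) = m_e²e⁵/((4πε₀)³ℏ⁴) = 5.20 × 10¹¹ V/m.
1.32 × 10¹⁸ / 5.20 × 10¹¹ = 2.54 × 10⁶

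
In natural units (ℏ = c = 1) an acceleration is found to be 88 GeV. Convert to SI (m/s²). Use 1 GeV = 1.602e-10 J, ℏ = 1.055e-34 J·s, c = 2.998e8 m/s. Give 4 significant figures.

4.006e34 m/s²

Acceleration is [L]/[T]² = c·[E]/ℏ.
1 GeV → c/ℏ × (1 GeV in J) = 4.552e32 m/s².
Result: 88 × 4.552e32 = 4.006e34 m/s².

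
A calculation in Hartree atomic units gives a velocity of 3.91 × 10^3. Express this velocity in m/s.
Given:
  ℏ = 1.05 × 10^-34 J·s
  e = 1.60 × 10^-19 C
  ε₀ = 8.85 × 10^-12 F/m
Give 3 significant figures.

One atomic unit of velocity: v_au = e²/(4πε₀ℏ) = 2.19 × 10^6 m/s.
3.91 × 10^3 × 2.19 × 10^6 m/s = 8.57 × 10^9 m/s

8.57 × 10^9 m/s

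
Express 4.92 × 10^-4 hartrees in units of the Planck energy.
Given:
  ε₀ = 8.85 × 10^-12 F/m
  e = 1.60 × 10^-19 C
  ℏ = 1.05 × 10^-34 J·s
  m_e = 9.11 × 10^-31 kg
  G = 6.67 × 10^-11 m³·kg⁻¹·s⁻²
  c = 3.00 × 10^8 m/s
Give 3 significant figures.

hartree: E_h = m_e e⁴/(4πε₀ℏ)² = 4.38 × 10^-18 J
Planck energy: E_P = √(ℏc⁵/G) = 1.96 × 10^9 J
4.92 × 10^-4 × 4.38 × 10^-18 / 1.96 × 10^9 = 1.10 × 10^-30

1.10 × 10^-30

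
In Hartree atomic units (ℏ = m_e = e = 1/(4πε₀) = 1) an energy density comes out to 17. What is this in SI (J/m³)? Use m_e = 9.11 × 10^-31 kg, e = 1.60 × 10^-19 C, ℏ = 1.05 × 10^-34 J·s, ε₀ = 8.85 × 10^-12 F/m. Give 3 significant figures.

One atomic unit of energy density: u_au = E_h/a₀³ = m_e⁴e¹⁰/((4πε₀)⁵ℏ⁸) = 3.01 × 10^13 J/m³.
17 × 3.01 × 10^13 J/m³ = 5.12 × 10^14 J/m³

5.12 × 10^14 J/m³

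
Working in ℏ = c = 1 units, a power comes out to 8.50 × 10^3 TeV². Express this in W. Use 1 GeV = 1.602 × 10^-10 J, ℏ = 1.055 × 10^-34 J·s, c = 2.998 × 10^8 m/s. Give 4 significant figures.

Power is [E]/[T] = [E]²/ℏ.
1 GeV² → 1/ℏ × (1 GeV in J)² = 2.433 × 10^14 W.
Convert the energy scale: 8.50 × 10^3 TeV² = 8.50 × 10^9 GeV².
Result: 8.50 × 10^9 × 2.433 × 10^14 = 2.068 × 10^24 W.

2.068 × 10^24 W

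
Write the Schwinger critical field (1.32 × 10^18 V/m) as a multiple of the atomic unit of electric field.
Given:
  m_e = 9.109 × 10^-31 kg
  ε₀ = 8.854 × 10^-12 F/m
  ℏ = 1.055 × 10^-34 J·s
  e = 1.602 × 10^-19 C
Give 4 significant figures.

atomic unit of electric field: E_au = E_h/(e a₀) = m_e²e⁵/((4πε₀)³ℏ⁴) = 5.131 × 10^11 V/m.
1.32 × 10^18 / 5.131 × 10^11 = 2.573 × 10^6

2.573 × 10^6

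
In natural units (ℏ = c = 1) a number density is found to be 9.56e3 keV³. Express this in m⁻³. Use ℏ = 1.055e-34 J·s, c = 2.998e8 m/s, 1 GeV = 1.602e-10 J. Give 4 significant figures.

Number density is [L]⁻³ = [E]³/(ℏc)³.
1 GeV³ → 1/(ℏc)³ × (1 GeV in J)³ = 1.299e47 m⁻³.
Convert the energy scale: 9.56e3 keV³ = 9.56e-15 GeV³.
Result: 9.56e-15 × 1.299e47 = 1.242e33 m⁻³.

1.242e33 m⁻³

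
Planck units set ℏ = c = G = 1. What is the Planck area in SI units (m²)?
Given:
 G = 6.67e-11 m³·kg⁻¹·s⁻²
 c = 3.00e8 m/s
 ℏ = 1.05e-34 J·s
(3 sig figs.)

The unique combination of the constants set to 1 with dimensions of area is A_P = ℏG/c³.
  = 7.00e-45 / 2.70e25
  = 2.59e-70 m²

2.59e-70 m²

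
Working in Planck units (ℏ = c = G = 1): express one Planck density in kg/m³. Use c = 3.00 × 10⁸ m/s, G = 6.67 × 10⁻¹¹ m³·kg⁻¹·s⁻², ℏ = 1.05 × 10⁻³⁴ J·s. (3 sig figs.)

The unique combination of the constants set to 1 with dimensions of density is ρ_P = c⁵/(ℏG²).
  = 2.43 × 10⁴² / 4.67 × 10⁻⁵⁵
  = 5.20 × 10⁹⁶ kg/m³

5.20 × 10⁹⁶ kg/m³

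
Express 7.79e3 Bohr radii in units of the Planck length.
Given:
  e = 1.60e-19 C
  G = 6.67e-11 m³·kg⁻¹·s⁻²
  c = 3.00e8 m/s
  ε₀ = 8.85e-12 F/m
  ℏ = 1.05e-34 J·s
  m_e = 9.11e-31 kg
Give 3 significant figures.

Bohr radius: a₀ = 4πε₀ℏ²/(m_e e²) = 5.26e-11 m
Planck length: ℓ_P = √(ℏG/c³) = 1.61e-35 m
7.79e3 × 5.26e-11 / 1.61e-35 = 2.54e28

2.54e28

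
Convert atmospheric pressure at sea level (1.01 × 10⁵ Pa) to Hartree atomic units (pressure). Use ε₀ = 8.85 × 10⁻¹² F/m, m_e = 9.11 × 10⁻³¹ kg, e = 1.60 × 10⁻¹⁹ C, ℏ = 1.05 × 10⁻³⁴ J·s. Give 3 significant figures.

atomic unit of pressure: P_au = E_h/a₀³ = m_e⁴e¹⁰/((4πε₀)⁵ℏ⁸) = 3.01 × 10¹³ Pa.
1.01 × 10⁵ / 3.01 × 10¹³ = 3.35 × 10⁻⁹

3.35 × 10⁻⁹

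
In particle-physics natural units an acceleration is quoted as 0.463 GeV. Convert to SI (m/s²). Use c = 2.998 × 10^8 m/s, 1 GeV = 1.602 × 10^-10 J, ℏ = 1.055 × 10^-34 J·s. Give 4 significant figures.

2.108 × 10^32 m/s²

Acceleration is [L]/[T]² = c·[E]/ℏ.
1 GeV → c/ℏ × (1 GeV in J) = 4.552 × 10^32 m/s².
Result: 0.463 × 4.552 × 10^32 = 2.108 × 10^32 m/s².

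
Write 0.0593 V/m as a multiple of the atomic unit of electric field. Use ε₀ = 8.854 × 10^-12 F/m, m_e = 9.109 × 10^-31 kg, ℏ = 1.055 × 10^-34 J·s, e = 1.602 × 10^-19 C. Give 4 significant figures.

1.156 × 10^-13

atomic unit of electric field: E_au = E_h/(e a₀) = m_e²e⁵/((4πε₀)³ℏ⁴) = 5.131 × 10^11 V/m.
0.0593 / 5.131 × 10^11 = 1.156 × 10^-13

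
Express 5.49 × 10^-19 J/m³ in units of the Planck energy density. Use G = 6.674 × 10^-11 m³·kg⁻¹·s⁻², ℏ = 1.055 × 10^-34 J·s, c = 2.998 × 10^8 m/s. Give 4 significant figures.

1.185 × 10^-132

Planck energy density: u_P = c⁷/(ℏG²) = 4.632 × 10^113 J/m³.
5.49 × 10^-19 / 4.632 × 10^113 = 1.185 × 10^-132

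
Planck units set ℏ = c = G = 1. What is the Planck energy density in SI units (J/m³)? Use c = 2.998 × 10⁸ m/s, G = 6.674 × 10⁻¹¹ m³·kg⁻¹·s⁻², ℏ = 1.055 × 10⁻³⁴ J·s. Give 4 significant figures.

The unique combination of the constants set to 1 with dimensions of energy density is u_P = c⁷/(ℏG²).
  = 2.177 × 10⁵⁹ / 4.699 × 10⁻⁵⁵
  = 4.632 × 10¹¹³ J/m³

4.632 × 10¹¹³ J/m³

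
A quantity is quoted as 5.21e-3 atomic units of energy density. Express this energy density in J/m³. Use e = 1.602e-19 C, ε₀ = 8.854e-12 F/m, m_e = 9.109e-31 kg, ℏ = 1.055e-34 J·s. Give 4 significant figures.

One atomic unit of energy density: u_au = E_h/a₀³ = m_e⁴e¹⁰/((4πε₀)⁵ℏ⁸) = 2.929e13 J/m³.
5.21e-3 × 2.929e13 J/m³ = 1.526e11 J/m³

1.526e11 J/m³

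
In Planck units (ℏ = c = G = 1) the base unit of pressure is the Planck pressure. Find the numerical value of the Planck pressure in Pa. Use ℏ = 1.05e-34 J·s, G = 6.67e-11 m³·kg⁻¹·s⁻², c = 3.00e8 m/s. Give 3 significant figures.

4.68e113 Pa

p_P = c⁷/(ℏG²)
  = 2.19e59 / 4.67e-55
  = 4.68e113 Pa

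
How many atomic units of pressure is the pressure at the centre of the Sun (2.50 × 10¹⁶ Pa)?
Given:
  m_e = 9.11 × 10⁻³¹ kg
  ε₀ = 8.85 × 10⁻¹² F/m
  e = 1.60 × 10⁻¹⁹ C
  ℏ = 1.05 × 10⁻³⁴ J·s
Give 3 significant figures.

atomic unit of pressure: P_au = E_h/a₀³ = m_e⁴e¹⁰/((4πε₀)⁵ℏ⁸) = 3.01 × 10¹³ Pa.
2.50 × 10¹⁶ / 3.01 × 10¹³ = 830

830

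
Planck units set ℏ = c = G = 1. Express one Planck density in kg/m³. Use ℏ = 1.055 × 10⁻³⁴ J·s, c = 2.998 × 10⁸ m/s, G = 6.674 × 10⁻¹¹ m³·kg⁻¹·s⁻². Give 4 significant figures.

Dimensional analysis gives ρ_P = c⁵/(ℏG²).
  = 2.422 × 10⁴² / 4.699 × 10⁻⁵⁵
  = 5.154 × 10⁹⁶ kg/m³

5.154 × 10⁹⁶ kg/m³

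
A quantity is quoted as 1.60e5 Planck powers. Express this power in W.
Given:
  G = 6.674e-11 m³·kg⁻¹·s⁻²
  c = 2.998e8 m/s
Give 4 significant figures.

One Planck power: P_P = c⁵/G = 3.629e52 W.
1.60e5 × 3.629e52 W = 5.806e57 W

5.806e57 W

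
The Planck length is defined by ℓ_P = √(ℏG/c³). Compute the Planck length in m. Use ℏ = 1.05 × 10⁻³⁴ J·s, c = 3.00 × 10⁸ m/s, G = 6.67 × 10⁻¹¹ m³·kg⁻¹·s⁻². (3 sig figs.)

ℓ_P = √(ℏG/c³)
  = √(2.59 × 10⁻⁷⁰)
  = 1.61 × 10⁻³⁵ m

1.61 × 10⁻³⁵ m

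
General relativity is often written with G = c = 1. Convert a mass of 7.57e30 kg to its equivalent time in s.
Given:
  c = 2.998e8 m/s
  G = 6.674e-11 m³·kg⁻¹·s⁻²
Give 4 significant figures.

Mass → time via G/c³.
7.57e30 kg × (G/c³) = 1.875e-5 s

1.875e-5 s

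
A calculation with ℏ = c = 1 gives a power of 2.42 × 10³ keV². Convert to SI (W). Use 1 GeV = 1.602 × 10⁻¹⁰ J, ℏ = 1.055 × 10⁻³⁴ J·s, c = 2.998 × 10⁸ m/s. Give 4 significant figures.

Power is [E]/[T] = [E]²/ℏ.
1 GeV² → 1/ℏ × (1 GeV in J)² = 2.433 × 10¹⁴ W.
Convert the energy scale: 2.42 × 10³ keV² = 2.42 × 10⁻⁹ GeV².
Result: 2.42 × 10⁻⁹ × 2.433 × 10¹⁴ = 5.887 × 10⁵ W.

5.887 × 10⁵ W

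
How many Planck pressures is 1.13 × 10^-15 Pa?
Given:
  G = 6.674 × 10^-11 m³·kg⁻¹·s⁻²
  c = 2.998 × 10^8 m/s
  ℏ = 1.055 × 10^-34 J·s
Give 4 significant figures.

2.439 × 10^-129

Planck pressure: p_P = c⁷/(ℏG²) = 4.632 × 10^113 Pa.
1.13 × 10^-15 / 4.632 × 10^113 = 2.439 × 10^-129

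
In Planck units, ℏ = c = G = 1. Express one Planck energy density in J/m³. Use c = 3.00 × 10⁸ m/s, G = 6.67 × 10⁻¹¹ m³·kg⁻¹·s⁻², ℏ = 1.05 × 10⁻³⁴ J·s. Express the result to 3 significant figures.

4.68 × 10¹¹³ J/m³

From ℏ = c = G = 1 the energy density scale is u_P = c⁷/(ℏG²).
  = 2.19 × 10⁵⁹ / 4.67 × 10⁻⁵⁵
  = 4.68 × 10¹¹³ J/m³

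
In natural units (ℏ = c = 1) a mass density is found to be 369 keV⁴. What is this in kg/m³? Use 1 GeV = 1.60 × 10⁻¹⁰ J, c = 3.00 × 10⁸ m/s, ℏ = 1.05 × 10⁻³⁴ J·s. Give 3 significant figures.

0.0860 kg/m³

Mass density is [E]/(c²[L]³) = [E]⁴/(ℏ³c⁵).
1 GeV⁴ → 1/(ℏ³c⁵) × (1 GeV in J)⁴ = 2.33 × 10²⁰ kg/m³.
Convert the energy scale: 369 keV⁴ = 3.69 × 10⁻²² GeV⁴.
Result: 3.69 × 10⁻²² × 2.33 × 10²⁰ = 0.0860 kg/m³.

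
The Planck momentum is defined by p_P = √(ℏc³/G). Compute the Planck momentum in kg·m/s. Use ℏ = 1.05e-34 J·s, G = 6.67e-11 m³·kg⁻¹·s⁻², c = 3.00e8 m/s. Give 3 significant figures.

6.52 kg·m/s

p_P = √(ℏc³/G)
  = √(42.5)
  = 6.52 kg·m/s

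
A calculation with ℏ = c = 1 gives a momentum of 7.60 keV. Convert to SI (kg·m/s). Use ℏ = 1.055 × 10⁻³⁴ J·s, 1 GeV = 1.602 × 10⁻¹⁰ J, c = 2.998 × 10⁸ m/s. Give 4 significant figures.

4.061 × 10⁻²⁴ kg·m/s

Momentum is [E]/c; divide by c.
1 GeV → 1/c × (1 GeV in J) = 5.344 × 10⁻¹⁹ kg·m/s.
Convert the energy scale: 7.60 keV = 7.60 × 10⁻⁶ GeV.
Result: 7.60 × 10⁻⁶ × 5.344 × 10⁻¹⁹ = 4.061 × 10⁻²⁴ kg·m/s.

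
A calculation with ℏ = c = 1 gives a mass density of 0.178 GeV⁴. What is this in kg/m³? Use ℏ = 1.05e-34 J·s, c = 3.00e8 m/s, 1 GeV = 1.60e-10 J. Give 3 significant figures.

4.15e19 kg/m³

Mass density is [E]/(c²[L]³) = [E]⁴/(ℏ³c⁵).
1 GeV⁴ → 1/(ℏ³c⁵) × (1 GeV in J)⁴ = 2.33e20 kg/m³.
Result: 0.178 × 2.33e20 = 4.15e19 kg/m³.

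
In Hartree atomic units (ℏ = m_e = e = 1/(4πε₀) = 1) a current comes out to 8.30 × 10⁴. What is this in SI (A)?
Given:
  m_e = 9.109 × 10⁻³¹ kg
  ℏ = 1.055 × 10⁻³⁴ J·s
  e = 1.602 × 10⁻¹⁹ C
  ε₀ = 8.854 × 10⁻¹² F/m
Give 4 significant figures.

548.8 A

One atomic unit of electric current: I_au = e E_h/ℏ = m_e e⁵/((4πε₀)²ℏ³) = 6.612 × 10⁻³ A.
8.30 × 10⁴ × 6.612 × 10⁻³ A = 548.8 A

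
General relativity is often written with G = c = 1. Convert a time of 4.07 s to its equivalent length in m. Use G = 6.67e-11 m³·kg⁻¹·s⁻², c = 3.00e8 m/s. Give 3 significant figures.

1.22e9 m

Time → length via c.
4.07 s × (c) = 1.22e9 m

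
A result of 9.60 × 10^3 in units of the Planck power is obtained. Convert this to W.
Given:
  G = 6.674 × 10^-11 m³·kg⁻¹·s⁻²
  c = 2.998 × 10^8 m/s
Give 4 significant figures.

3.484 × 10^56 W

One Planck power: P_P = c⁵/G = 3.629 × 10^52 W.
9.60 × 10^3 × 3.629 × 10^52 W = 3.484 × 10^56 W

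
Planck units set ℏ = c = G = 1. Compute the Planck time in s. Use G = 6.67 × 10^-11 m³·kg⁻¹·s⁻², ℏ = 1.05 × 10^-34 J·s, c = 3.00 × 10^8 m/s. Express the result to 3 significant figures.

5.37 × 10^-44 s

The unique combination of the constants set to 1 with dimensions of time is t_P = √(ℏG/c⁵).
  = √(2.88 × 10^-87)
  = 5.37 × 10^-44 s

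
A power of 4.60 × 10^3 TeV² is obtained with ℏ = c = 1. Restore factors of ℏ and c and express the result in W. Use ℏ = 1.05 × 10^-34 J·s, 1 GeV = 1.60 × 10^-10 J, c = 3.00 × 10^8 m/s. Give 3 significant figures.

Power is [E]/[T] = [E]²/ℏ.
1 GeV² → 1/ℏ × (1 GeV in J)² = 2.44 × 10^14 W.
Convert the energy scale: 4.60 × 10^3 TeV² = 4.60 × 10^9 GeV².
Result: 4.60 × 10^9 × 2.44 × 10^14 = 1.12 × 10^24 W.

1.12 × 10^24 W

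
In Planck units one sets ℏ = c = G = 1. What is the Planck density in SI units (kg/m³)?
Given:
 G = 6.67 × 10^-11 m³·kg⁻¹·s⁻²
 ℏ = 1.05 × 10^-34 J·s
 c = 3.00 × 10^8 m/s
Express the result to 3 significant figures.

5.20 × 10^96 kg/m³

ρ_P = c⁵/(ℏG²)
  = 2.43 × 10^42 / 4.67 × 10^-55
  = 5.20 × 10^96 kg/m³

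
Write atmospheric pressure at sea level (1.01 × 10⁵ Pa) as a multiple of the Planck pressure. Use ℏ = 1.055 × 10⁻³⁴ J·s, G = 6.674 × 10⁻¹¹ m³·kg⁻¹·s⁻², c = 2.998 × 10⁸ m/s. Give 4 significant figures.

Planck pressure: p_P = c⁷/(ℏG²) = 4.632 × 10¹¹³ Pa.
1.01 × 10⁵ / 4.632 × 10¹¹³ = 2.180 × 10⁻¹⁰⁹

2.180 × 10⁻¹⁰⁹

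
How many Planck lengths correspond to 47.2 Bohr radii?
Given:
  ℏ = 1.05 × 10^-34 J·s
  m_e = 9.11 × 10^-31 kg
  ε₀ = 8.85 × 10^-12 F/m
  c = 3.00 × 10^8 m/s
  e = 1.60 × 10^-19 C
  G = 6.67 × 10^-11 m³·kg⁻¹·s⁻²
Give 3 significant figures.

Bohr radius: a₀ = 4πε₀ℏ²/(m_e e²) = 5.26 × 10^-11 m
Planck length: ℓ_P = √(ℏG/c³) = 1.61 × 10^-35 m
47.2 × 5.26 × 10^-11 / 1.61 × 10^-35 = 1.54 × 10^26

1.54 × 10^26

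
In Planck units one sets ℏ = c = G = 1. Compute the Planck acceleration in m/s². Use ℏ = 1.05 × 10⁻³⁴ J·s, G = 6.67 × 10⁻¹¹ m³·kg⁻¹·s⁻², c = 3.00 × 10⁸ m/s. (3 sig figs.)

5.59 × 10⁵¹ m/s²

a_P = √(c⁷/(ℏG))
  = √(3.12 × 10¹⁰³)
  = 5.59 × 10⁵¹ m/s²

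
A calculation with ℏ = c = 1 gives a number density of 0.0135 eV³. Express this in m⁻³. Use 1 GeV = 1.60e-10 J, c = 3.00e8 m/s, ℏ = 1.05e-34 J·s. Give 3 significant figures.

1.77e18 m⁻³

Number density is [L]⁻³ = [E]³/(ℏc)³.
1 GeV³ → 1/(ℏc)³ × (1 GeV in J)³ = 1.31e47 m⁻³.
Convert the energy scale: 0.0135 eV³ = 1.35e-29 GeV³.
Result: 1.35e-29 × 1.31e47 = 1.77e18 m⁻³.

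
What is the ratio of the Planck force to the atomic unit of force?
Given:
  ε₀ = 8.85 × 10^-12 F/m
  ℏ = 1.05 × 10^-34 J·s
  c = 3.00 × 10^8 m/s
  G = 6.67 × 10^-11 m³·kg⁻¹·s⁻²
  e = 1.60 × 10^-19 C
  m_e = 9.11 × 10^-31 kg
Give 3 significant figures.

Planck force: F_P = c⁴/G = 1.21 × 10^44 N
atomic unit of force: F_au = E_h/a₀ = m_e²e⁶/((4πε₀)³ℏ⁴) = 8.33 × 10^-8 N
ratio = 1.21 × 10^44 / 8.33 × 10^-8 = 1.46 × 10^51

1.46 × 10^51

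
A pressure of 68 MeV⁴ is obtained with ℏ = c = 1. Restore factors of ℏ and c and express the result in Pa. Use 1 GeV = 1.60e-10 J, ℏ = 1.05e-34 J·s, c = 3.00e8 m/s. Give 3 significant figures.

Pressure is [E]/[L]³ = [E]⁴/(ℏc)³.
1 GeV⁴ → 1/(ℏc)³ × (1 GeV in J)⁴ = 2.10e37 Pa.
Convert the energy scale: 68 MeV⁴ = 6.80e-11 GeV⁴.
Result: 6.80e-11 × 2.10e37 = 1.43e27 Pa.

1.43e27 Pa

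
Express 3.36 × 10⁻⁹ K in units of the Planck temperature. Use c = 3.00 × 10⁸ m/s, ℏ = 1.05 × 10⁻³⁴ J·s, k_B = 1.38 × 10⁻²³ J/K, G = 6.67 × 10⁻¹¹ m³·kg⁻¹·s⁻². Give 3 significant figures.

Planck temperature: T_P = √(ℏc⁵/G) / k_B = 1.42 × 10³² K.
3.36 × 10⁻⁹ / 1.42 × 10³² = 2.37 × 10⁻⁴¹

2.37 × 10⁻⁴¹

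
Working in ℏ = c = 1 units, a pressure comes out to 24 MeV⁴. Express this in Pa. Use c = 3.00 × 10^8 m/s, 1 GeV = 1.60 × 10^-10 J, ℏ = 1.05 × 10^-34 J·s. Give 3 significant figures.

Pressure is [E]/[L]³ = [E]⁴/(ℏc)³.
1 GeV⁴ → 1/(ℏc)³ × (1 GeV in J)⁴ = 2.10 × 10^37 Pa.
Convert the energy scale: 24 MeV⁴ = 2.40 × 10^-11 GeV⁴.
Result: 2.40 × 10^-11 × 2.10 × 10^37 = 5.03 × 10^26 Pa.

5.03 × 10^26 Pa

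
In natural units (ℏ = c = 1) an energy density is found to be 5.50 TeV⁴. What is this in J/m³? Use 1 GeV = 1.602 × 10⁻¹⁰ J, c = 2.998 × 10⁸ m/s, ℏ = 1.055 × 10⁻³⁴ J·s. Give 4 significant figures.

1.145 × 10⁵⁰ J/m³

[E]/[L]³ = [E]⁴/(ℏc)³; restore (ℏc)⁻³.
1 GeV⁴ → 1/(ℏc)³ × (1 GeV in J)⁴ = 2.082 × 10³⁷ J/m³.
Convert the energy scale: 5.50 TeV⁴ = 5.50 × 10¹² GeV⁴.
Result: 5.50 × 10¹² × 2.082 × 10³⁷ = 1.145 × 10⁵⁰ J/m³.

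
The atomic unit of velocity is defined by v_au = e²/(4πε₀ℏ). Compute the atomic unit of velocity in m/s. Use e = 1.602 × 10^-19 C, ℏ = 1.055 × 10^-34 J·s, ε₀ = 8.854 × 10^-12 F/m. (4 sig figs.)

2.186 × 10^6 m/s

v_au = e²/(4πε₀ℏ)
  = 2.566 × 10^-38 / 1.174 × 10^-44
  = 2.186 × 10^6 m/s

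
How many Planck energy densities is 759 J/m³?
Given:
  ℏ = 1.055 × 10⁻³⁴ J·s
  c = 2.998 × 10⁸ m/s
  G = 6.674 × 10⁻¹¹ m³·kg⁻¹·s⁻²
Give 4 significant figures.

Planck energy density: u_P = c⁷/(ℏG²) = 4.632 × 10¹¹³ J/m³.
759 / 4.632 × 10¹¹³ = 1.638 × 10⁻¹¹¹

1.638 × 10⁻¹¹¹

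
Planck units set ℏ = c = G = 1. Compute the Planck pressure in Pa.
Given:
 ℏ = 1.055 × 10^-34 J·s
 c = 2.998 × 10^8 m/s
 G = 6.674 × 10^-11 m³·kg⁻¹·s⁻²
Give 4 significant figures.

4.632 × 10^113 Pa

Dimensional analysis gives p_P = c⁷/(ℏG²).
  = 2.177 × 10^59 / 4.699 × 10^-55
  = 4.632 × 10^113 Pa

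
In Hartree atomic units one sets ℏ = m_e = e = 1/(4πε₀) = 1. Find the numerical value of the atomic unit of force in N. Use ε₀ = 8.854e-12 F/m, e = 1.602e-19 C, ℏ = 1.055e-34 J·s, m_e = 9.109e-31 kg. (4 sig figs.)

F_au = E_h/a₀ = m_e²e⁶/((4πε₀)³ℏ⁴)
E_h = 4.354e-18 J
a₀ = 5.297e-11 m
E_h/a₀ = 8.220e-8 N

8.220e-8 N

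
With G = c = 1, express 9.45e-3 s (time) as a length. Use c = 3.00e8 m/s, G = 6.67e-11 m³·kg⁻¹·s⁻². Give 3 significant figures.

2.83e6 m

Time → length via c.
9.45e-3 s × (c) = 2.83e6 m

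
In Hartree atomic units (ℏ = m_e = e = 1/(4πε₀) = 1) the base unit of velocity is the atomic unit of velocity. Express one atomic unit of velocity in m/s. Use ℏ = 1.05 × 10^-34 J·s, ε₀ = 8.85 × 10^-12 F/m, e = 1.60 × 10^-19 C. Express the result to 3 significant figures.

2.19 × 10^6 m/s

v_au = e²/(4πε₀ℏ)
  = 2.56 × 10^-38 / 1.17 × 10^-44
  = 2.19 × 10^6 m/s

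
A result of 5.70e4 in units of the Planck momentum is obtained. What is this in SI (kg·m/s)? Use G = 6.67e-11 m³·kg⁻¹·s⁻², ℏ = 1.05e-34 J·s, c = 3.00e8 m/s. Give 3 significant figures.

One Planck momentum: p_P = √(ℏc³/G) = 6.52 kg·m/s.
5.70e4 × 6.52 kg·m/s = 3.72e5 kg·m/s

3.72e5 kg·m/s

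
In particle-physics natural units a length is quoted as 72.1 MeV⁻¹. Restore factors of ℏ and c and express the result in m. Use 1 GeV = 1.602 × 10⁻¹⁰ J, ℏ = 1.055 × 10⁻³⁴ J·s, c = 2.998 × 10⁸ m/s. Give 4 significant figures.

1.423 × 10⁻¹¹ m

A length is [E]⁻¹ in ℏ=c=1; restore one factor of ℏc.
1 GeV⁻¹ → ℏc × (1 GeV in J)⁻¹ = 1.974 × 10⁻¹⁶ m.
Convert the energy scale: 72.1 MeV⁻¹ = 7.21 × 10⁴ GeV⁻¹.
Result: 7.21 × 10⁴ × 1.974 × 10⁻¹⁶ = 1.423 × 10⁻¹¹ m.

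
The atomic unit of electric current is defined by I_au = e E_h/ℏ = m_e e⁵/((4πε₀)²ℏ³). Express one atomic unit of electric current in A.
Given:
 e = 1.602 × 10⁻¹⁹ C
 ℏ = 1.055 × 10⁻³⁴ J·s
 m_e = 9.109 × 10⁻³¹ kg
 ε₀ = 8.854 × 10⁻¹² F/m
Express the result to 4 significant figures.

6.612 × 10⁻³ A

I_au = e E_h/ℏ = m_e e⁵/((4πε₀)²ℏ³)
E_h = 4.354 × 10⁻¹⁸ J
e·E_h/ℏ = 6.612 × 10⁻³ A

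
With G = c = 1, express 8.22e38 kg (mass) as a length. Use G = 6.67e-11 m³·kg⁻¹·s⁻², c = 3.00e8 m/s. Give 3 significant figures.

In G = c = 1 units mass has dimensions of length; the conversion factor is G/c².
8.22e38 kg × (G/c²) = 6.09e11 m

6.09e11 m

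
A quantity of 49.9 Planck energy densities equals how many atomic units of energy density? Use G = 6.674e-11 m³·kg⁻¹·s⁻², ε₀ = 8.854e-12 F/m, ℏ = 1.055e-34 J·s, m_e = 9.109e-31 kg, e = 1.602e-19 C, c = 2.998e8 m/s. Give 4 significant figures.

Planck energy density: u_P = c⁷/(ℏG²) = 4.632e113 J/m³
atomic unit of energy density: u_au = E_h/a₀³ = m_e⁴e¹⁰/((4πε₀)⁵ℏ⁸) = 2.929e13 J/m³
49.9 × 4.632e113 / 2.929e13 = 7.891e101

7.891e101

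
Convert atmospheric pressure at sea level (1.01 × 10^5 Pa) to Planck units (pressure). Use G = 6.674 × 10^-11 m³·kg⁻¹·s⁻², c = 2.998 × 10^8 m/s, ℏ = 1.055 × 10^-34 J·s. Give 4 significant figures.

2.180 × 10^-109

Planck pressure: p_P = c⁷/(ℏG²) = 4.632 × 10^113 Pa.
1.01 × 10^5 / 4.632 × 10^113 = 2.180 × 10^-109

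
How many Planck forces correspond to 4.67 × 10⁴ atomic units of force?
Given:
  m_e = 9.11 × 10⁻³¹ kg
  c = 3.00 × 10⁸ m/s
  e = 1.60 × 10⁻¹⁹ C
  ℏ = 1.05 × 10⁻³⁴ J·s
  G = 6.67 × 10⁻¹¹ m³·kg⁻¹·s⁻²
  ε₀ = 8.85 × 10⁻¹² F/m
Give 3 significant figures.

3.20 × 10⁻⁴⁷

atomic unit of force: F_au = E_h/a₀ = m_e²e⁶/((4πε₀)³ℏ⁴) = 8.33 × 10⁻⁸ N
Planck force: F_P = c⁴/G = 1.21 × 10⁴⁴ N
4.67 × 10⁴ × 8.33 × 10⁻⁸ / 1.21 × 10⁴⁴ = 3.20 × 10⁻⁴⁷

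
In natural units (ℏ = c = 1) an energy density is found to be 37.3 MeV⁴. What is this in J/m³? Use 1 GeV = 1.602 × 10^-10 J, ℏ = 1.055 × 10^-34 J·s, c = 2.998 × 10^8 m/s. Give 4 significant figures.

[E]/[L]³ = [E]⁴/(ℏc)³; restore (ℏc)⁻³.
1 GeV⁴ → 1/(ℏc)³ × (1 GeV in J)⁴ = 2.082 × 10^37 J/m³.
Convert the energy scale: 37.3 MeV⁴ = 3.73 × 10^-11 GeV⁴.
Result: 3.73 × 10^-11 × 2.082 × 10^37 = 7.764 × 10^26 J/m³.

7.764 × 10^26 J/m³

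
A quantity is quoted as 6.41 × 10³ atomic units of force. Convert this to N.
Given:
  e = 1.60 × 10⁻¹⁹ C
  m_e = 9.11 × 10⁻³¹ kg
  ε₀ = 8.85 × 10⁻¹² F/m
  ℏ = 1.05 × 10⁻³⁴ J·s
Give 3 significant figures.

5.34 × 10⁻⁴ N

One atomic unit of force: F_au = E_h/a₀ = m_e²e⁶/((4πε₀)³ℏ⁴) = 8.33 × 10⁻⁸ N.
6.41 × 10³ × 8.33 × 10⁻⁸ N = 5.34 × 10⁻⁴ N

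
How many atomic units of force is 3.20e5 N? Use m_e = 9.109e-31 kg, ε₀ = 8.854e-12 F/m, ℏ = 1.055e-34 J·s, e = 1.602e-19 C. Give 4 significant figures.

atomic unit of force: F_au = E_h/a₀ = m_e²e⁶/((4πε₀)³ℏ⁴) = 8.220e-8 N.
3.20e5 / 8.220e-8 = 3.893e12

3.893e12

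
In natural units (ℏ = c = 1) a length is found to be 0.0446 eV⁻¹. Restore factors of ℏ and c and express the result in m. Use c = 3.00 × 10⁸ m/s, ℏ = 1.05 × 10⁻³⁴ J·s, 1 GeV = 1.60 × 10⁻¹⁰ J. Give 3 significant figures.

A length is [E]⁻¹ in ℏ=c=1; restore one factor of ℏc.
1 GeV⁻¹ → ℏc × (1 GeV in J)⁻¹ = 1.97 × 10⁻¹⁶ m.
Convert the energy scale: 0.0446 eV⁻¹ = 4.46 × 10⁷ GeV⁻¹.
Result: 4.46 × 10⁷ × 1.97 × 10⁻¹⁶ = 8.78 × 10⁻⁹ m.

8.78 × 10⁻⁹ m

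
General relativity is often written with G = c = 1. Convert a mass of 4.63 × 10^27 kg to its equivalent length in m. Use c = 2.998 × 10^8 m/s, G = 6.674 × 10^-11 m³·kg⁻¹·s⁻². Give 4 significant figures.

In G = c = 1 units mass has dimensions of length; the conversion factor is G/c².
4.63 × 10^27 kg × (G/c²) = 3.438 m

3.438 m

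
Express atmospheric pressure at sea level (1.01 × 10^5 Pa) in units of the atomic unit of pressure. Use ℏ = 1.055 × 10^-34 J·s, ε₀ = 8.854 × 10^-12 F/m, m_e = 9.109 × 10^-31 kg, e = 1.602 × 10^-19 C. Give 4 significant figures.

3.448 × 10^-9

atomic unit of pressure: P_au = E_h/a₀³ = m_e⁴e¹⁰/((4πε₀)⁵ℏ⁸) = 2.929 × 10^13 Pa.
1.01 × 10^5 / 2.929 × 10^13 = 3.448 × 10^-9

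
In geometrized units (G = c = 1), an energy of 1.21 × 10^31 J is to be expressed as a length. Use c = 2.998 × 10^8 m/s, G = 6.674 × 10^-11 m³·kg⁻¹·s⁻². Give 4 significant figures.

9.996 × 10^-14 m

Energy → length via G/c⁴.
1.21 × 10^31 J × (G/c⁴) = 9.996 × 10^-14 m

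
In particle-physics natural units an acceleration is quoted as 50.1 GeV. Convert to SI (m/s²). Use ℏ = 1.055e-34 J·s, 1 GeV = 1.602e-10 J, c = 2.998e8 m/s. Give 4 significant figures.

2.281e34 m/s²

Acceleration is [L]/[T]² = c·[E]/ℏ.
1 GeV → c/ℏ × (1 GeV in J) = 4.552e32 m/s².
Result: 50.1 × 4.552e32 = 2.281e34 m/s².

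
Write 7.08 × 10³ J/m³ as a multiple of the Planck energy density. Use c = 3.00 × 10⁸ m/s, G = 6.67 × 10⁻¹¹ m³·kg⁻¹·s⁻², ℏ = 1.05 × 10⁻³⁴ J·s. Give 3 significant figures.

Planck energy density: u_P = c⁷/(ℏG²) = 4.68 × 10¹¹³ J/m³.
7.08 × 10³ / 4.68 × 10¹¹³ = 1.51 × 10⁻¹¹⁰

1.51 × 10⁻¹¹⁰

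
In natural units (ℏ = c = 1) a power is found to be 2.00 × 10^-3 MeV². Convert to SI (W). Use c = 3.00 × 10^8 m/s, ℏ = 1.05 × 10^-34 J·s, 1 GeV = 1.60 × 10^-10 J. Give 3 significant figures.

4.88 × 10^5 W

Power is [E]/[T] = [E]²/ℏ.
1 GeV² → 1/ℏ × (1 GeV in J)² = 2.44 × 10^14 W.
Convert the energy scale: 2.00 × 10^-3 MeV² = 2.00 × 10^-9 GeV².
Result: 2.00 × 10^-9 × 2.44 × 10^14 = 4.88 × 10^5 W.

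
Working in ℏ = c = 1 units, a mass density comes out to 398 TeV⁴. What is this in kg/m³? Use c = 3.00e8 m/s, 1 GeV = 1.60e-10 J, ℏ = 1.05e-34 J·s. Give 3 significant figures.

Mass density is [E]/(c²[L]³) = [E]⁴/(ℏ³c⁵).
1 GeV⁴ → 1/(ℏ³c⁵) × (1 GeV in J)⁴ = 2.33e20 kg/m³.
Convert the energy scale: 398 TeV⁴ = 3.98e14 GeV⁴.
Result: 3.98e14 × 2.33e20 = 9.27e34 kg/m³.

9.27e34 kg/m³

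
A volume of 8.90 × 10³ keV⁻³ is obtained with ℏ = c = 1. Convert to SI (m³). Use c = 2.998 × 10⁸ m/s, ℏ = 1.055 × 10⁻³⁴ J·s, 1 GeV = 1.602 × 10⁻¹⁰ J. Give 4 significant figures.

Volume is [L]³ = [E]⁻³·(ℏc)³.
1 GeV⁻³ → (ℏc)³ × (1 GeV in J)⁻³ = 7.696 × 10⁻⁴⁸ m³.
Convert the energy scale: 8.90 × 10³ keV⁻³ = 8.90 × 10²¹ GeV⁻³.
Result: 8.90 × 10²¹ × 7.696 × 10⁻⁴⁸ = 6.849 × 10⁻²⁶ m³.

6.849 × 10⁻²⁶ m³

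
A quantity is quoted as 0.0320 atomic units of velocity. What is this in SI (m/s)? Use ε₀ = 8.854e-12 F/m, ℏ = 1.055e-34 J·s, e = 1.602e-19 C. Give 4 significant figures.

One atomic unit of velocity: v_au = e²/(4πε₀ℏ) = 2.186e6 m/s.
0.0320 × 2.186e6 m/s = 6.996e4 m/s

6.996e4 m/s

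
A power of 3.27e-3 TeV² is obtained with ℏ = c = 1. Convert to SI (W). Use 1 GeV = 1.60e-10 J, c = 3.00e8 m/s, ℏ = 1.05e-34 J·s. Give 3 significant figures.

Power is [E]/[T] = [E]²/ℏ.
1 GeV² → 1/ℏ × (1 GeV in J)² = 2.44e14 W.
Convert the energy scale: 3.27e-3 TeV² = 3.27e3 GeV².
Result: 3.27e3 × 2.44e14 = 7.97e17 W.

7.97e17 W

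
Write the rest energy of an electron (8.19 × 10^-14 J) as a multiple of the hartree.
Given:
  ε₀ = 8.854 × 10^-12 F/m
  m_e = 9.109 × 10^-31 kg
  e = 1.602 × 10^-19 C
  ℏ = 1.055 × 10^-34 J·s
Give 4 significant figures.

1.881 × 10^4

hartree: E_h = m_e e⁴/(4πε₀ℏ)² = 4.354 × 10^-18 J.
8.19 × 10^-14 / 4.354 × 10^-18 = 1.881 × 10^4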